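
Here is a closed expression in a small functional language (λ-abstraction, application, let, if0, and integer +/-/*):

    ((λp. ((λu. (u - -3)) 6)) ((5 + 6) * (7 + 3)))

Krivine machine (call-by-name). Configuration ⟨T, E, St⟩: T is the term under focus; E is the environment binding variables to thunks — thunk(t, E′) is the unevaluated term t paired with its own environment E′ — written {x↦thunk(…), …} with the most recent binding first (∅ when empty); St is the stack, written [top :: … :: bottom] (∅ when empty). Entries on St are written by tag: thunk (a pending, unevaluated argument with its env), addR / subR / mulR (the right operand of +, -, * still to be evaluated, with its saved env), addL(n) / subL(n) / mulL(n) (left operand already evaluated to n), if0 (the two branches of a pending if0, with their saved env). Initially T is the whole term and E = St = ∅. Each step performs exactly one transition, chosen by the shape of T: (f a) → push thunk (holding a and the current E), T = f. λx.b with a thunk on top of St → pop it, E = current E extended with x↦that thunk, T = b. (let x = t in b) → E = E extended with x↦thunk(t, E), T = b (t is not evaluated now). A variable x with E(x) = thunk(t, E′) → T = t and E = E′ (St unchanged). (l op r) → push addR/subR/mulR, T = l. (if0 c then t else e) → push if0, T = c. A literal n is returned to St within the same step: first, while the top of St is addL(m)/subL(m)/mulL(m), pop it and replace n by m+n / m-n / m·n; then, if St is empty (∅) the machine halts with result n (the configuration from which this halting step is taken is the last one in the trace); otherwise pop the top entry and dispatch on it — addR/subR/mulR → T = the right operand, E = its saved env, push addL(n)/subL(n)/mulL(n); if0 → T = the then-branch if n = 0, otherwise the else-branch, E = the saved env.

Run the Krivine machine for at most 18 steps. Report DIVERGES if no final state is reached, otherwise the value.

Answer: 9

Machine steps:
[0] ⟨T=((λp. ((λu. (u - -3)) 6)) ((5 + 6) * (7 + 3))); E=∅; St=∅⟩
[1] ⟨T=(λp. ((λu. (u - -3)) 6)); E=∅; St=[thunk]⟩
[2] ⟨T=((λu. (u - -3)) 6); E={p↦thunk(((5 + 6) * (7 + 3)), ∅)}; St=∅⟩
[3] ⟨T=(λu. (u - -3)); E={p↦thunk(((5 + 6) * (7 + 3)), ∅)}; St=[thunk]⟩
[4] ⟨T=(u - -3); E={u↦thunk(6, {p↦thunk(((5 + 6) * (7 + 3)), ∅)}), p↦thunk(((5 + 6) * (7 + 3)), ∅)}; St=∅⟩
[5] ⟨T=u; E={u↦thunk(6, {p↦thunk(((5 + 6) * (7 + 3)), ∅)}), p↦thunk(((5 + 6) * (7 + 3)), ∅)}; St=[subR]⟩
[6] ⟨T=6; E={p↦thunk(((5 + 6) * (7 + 3)), ∅)}; St=[subR]⟩
[7] ⟨T=-3; E={u↦thunk(6, {p↦thunk(((5 + 6) * (7 + 3)), ∅)}), p↦thunk(((5 + 6) * (7 + 3)), ∅)}; St=[subL(6)]⟩
→ final value 9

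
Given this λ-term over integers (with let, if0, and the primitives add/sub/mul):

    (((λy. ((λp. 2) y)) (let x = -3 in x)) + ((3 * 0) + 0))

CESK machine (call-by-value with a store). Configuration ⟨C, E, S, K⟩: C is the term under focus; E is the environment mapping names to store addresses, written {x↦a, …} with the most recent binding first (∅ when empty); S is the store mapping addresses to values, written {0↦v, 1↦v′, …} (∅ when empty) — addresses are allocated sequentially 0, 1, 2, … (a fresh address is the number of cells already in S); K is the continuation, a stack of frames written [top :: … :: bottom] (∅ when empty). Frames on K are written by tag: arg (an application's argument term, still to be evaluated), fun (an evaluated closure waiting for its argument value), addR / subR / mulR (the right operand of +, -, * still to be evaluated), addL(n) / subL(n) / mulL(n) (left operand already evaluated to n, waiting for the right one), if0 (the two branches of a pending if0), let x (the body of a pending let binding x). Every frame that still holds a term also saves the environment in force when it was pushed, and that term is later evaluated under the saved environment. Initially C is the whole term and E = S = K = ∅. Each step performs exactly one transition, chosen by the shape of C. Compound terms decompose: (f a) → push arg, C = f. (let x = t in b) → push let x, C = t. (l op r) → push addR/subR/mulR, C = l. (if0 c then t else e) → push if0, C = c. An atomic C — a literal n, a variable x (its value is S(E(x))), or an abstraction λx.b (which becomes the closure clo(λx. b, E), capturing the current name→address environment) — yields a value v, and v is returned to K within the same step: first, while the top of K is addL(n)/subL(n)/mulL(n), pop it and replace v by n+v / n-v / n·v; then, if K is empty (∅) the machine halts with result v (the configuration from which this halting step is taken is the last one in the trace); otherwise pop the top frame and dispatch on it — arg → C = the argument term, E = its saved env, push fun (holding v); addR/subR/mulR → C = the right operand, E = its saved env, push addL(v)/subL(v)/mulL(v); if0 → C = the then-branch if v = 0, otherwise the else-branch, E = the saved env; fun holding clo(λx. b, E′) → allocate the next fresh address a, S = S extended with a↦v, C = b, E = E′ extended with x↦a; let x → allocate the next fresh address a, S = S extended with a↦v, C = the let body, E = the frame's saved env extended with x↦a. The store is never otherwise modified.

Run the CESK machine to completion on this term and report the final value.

Answer: 2

Derivation:
step 0: ⟨C=(((λy. ((λp. 2) y)) (let x = -3 in x)) + ((3 * 0) + 0)); E=∅; S=∅; K=∅⟩
step 1: ⟨C=((λy. ((λp. 2) y)) (let x = -3 in x)); E=∅; S=∅; K=[addR]⟩
step 2: ⟨C=(λy. ((λp. 2) y)); E=∅; S=∅; K=[arg :: addR]⟩
step 3: ⟨C=(let x = -3 in x); E=∅; S=∅; K=[fun :: addR]⟩
step 4: ⟨C=-3; E=∅; S=∅; K=[let x :: fun :: addR]⟩
step 5: ⟨C=x; E={x↦0}; S={0↦-3}; K=[fun :: addR]⟩
step 6: ⟨C=((λp. 2) y); E={y↦1}; S={0↦-3, 1↦-3}; K=[addR]⟩
step 7: ⟨C=(λp. 2); E={y↦1}; S={0↦-3, 1↦-3}; K=[arg :: addR]⟩
step 8: ⟨C=y; E={y↦1}; S={0↦-3, 1↦-3}; K=[fun :: addR]⟩
step 9: ⟨C=2; E={p↦2, y↦1}; S={0↦-3, 1↦-3, 2↦-3}; K=[addR]⟩
step 10: ⟨C=((3 * 0) + 0); E=∅; S={0↦-3, 1↦-3, 2↦-3}; K=[addL(2)]⟩
step 11: ⟨C=(3 * 0); E=∅; S={0↦-3, 1↦-3, 2↦-3}; K=[addR :: addL(2)]⟩
step 12: ⟨C=3; E=∅; S={0↦-3, 1↦-3, 2↦-3}; K=[mulR :: addR :: addL(2)]⟩
step 13: ⟨C=0; E=∅; S={0↦-3, 1↦-3, 2↦-3}; K=[mulL(3) :: addR :: addL(2)]⟩
step 14: ⟨C=0; E=∅; S={0↦-3, 1↦-3, 2↦-3}; K=[addL(0) :: addL(2)]⟩
→ final value 2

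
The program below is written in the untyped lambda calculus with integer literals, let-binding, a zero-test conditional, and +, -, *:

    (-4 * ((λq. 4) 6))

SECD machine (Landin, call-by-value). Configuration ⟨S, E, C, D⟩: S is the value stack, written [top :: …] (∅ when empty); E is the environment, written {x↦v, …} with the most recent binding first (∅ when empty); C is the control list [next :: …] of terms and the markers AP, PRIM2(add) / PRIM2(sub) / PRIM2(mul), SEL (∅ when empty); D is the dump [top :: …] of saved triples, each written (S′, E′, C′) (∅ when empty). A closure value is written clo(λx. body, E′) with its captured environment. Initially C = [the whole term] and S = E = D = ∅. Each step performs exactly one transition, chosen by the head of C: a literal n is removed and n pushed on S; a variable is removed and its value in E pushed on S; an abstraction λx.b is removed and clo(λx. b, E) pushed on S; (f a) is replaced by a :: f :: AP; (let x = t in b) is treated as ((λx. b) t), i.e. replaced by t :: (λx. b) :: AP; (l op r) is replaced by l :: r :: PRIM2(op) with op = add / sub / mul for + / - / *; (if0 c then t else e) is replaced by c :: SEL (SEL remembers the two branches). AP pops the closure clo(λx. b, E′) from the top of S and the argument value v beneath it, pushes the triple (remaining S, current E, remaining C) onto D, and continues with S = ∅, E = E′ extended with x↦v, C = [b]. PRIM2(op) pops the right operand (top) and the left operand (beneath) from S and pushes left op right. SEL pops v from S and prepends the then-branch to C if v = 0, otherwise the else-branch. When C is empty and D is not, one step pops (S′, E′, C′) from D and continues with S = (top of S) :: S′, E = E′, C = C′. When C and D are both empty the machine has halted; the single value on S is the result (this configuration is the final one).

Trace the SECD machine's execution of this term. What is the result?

Answer: -16

Execution trace:
step 0: ⟨S=∅; E=∅; C=[(-4 * ((λq. 4) 6))]; D=∅⟩
step 1: ⟨S=∅; E=∅; C=[-4 :: ((λq. 4) 6) :: PRIM2(mul)]; D=∅⟩
step 2: ⟨S=[-4]; E=∅; C=[((λq. 4) 6) :: PRIM2(mul)]; D=∅⟩
step 3: ⟨S=[-4]; E=∅; C=[6 :: (λq. 4) :: AP :: PRIM2(mul)]; D=∅⟩
step 4: ⟨S=[6 :: -4]; E=∅; C=[(λq. 4) :: AP :: PRIM2(mul)]; D=∅⟩
step 5: ⟨S=[clo(λq. 4, ∅) :: 6 :: -4]; E=∅; C=[AP :: PRIM2(mul)]; D=∅⟩
step 6: ⟨S=∅; E={q↦6}; C=[4]; D=[([-4], ∅, [PRIM2(mul)])]⟩
step 7: ⟨S=[4]; E={q↦6}; C=∅; D=[([-4], ∅, [PRIM2(mul)])]⟩
step 8: ⟨S=[4 :: -4]; E=∅; C=[PRIM2(mul)]; D=∅⟩
step 9: ⟨S=[-16]; E=∅; C=∅; D=∅⟩
→ final value -16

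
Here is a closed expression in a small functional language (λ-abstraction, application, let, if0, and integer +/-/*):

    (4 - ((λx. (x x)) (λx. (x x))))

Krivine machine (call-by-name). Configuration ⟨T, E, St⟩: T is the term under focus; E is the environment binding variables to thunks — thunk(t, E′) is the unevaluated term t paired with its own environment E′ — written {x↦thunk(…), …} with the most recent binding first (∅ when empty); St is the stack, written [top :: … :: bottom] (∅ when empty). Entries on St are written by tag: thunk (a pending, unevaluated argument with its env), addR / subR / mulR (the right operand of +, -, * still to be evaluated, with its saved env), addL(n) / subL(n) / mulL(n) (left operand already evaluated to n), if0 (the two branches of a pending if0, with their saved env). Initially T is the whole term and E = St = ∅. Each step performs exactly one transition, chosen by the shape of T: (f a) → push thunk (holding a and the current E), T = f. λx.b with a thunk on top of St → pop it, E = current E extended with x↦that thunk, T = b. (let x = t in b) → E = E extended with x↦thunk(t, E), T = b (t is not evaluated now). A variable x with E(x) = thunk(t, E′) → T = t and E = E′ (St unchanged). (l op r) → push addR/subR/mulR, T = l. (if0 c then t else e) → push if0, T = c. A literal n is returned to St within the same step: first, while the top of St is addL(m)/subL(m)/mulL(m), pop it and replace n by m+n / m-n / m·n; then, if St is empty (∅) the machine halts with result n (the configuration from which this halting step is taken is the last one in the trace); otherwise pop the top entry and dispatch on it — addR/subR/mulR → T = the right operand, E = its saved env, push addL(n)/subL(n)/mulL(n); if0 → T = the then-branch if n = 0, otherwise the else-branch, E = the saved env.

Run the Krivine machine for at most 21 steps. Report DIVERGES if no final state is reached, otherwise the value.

step 0: <T=(4 - ((λx. (x x)) (λx. (x x)))), E=∅, St=∅>
step 1: <T=4, E=∅, St=[subR]>
step 2: <T=((λx. (x x)) (λx. (x x))), E=∅, St=[subL(4)]>
step 3: <T=(λx. (x x)), E=∅, St=[thunk :: subL(4)]>
step 4: <T=(x x), E={x↦thunk((λx. (x x)), ∅)}, St=[subL(4)]>
step 5: <T=x, E={x↦thunk((λx. (x x)), ∅)}, St=[thunk :: subL(4)]>
step 6: <T=(λx. (x x)), E=∅, St=[thunk :: subL(4)]>
step 7: <T=(x x), E={x↦thunk(x, {x↦thunk((λx. (x x)), ∅)})}, St=[subL(4)]>
step 8: <T=x, E={x↦thunk(x, {x↦thunk((λx. (x x)), ∅)})}, St=[thunk :: subL(4)]>
step 9: <T=x, E={x↦thunk((λx. (x x)), ∅)}, St=[thunk :: subL(4)]>
step 10: <T=(λx. (x x)), E=∅, St=[thunk :: subL(4)]>
step 11: <T=(x x), E={x↦thunk(x, {x↦thunk(x, {x↦thunk((λx. (x x)), ∅)})})}, St=[subL(4)]>
step 12: <T=x, E={x↦thunk(x, {x↦thunk(x, {x↦thunk((λx. (x x)), ∅)})})}, St=[thunk :: subL(4)]>
step 13: <T=x, E={x↦thunk(x, {x↦thunk((λx. (x x)), ∅)})}, St=[thunk :: subL(4)]>
step 14: <T=x, E={x↦thunk((λx. (x x)), ∅)}, St=[thunk :: subL(4)]>
step 15: <T=(λx. (x x)), E=∅, St=[thunk :: subL(4)]>
step 16: <T=(x x), E={x↦thunk(x, {x↦thunk(x, {x↦thunk(x, {x↦thunk((λx. (x x)), ∅)})})})}, St=[subL(4)]>
step 17: <T=x, E={x↦thunk(x, {x↦thunk(x, {x↦thunk(x, {x↦thunk((λx. (x x)), ∅)})})})}, St=[thunk :: subL(4)]>
step 18: <T=x, E={x↦thunk(x, {x↦thunk(x, {x↦thunk((λx. (x x)), ∅)})})}, St=[thunk :: subL(4)]>
step 19: <T=x, E={x↦thunk(x, {x↦thunk((λx. (x x)), ∅)})}, St=[thunk :: subL(4)]>
step 20: <T=x, E={x↦thunk((λx. (x x)), ∅)}, St=[thunk :: subL(4)]>
step 21: <T=(λx. (x x)), E=∅, St=[thunk :: subL(4)]>
→ 21 transitions taken and the configuration is still not final: no result within 21 steps

Answer: DIVERGES (no final state within 21 steps)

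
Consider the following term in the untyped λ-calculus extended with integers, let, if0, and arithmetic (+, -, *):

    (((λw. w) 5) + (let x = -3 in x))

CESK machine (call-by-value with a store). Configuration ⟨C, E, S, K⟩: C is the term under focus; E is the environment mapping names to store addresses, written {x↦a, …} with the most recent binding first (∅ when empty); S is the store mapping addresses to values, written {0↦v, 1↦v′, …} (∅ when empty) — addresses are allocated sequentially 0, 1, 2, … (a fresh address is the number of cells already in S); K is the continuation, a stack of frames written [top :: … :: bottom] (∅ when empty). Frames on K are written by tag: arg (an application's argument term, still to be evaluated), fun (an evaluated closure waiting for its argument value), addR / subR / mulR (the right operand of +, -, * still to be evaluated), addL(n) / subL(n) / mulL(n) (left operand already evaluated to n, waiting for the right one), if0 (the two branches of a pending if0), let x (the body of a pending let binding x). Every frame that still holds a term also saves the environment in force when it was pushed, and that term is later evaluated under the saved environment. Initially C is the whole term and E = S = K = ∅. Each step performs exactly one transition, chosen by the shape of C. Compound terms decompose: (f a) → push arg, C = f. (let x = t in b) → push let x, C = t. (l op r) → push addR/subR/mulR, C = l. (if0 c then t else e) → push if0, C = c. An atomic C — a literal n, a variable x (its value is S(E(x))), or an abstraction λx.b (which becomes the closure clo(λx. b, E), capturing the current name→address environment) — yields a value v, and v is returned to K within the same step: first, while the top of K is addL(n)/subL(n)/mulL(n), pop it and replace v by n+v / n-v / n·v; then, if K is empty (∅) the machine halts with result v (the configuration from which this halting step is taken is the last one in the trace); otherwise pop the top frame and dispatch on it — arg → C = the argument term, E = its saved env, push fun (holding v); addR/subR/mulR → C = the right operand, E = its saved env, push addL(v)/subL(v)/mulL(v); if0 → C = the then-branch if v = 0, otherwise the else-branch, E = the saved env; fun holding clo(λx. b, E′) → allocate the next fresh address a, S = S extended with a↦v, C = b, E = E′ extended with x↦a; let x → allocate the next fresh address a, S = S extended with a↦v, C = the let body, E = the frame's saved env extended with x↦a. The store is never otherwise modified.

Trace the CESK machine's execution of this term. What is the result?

Answer: 2

Machine steps:
t=0: [C=(((λw. w) 5) + (let x = -3 in x)) | E=∅ | S=∅ | K=∅]
t=1: [C=((λw. w) 5) | E=∅ | S=∅ | K=[addR]]
t=2: [C=(λw. w) | E=∅ | S=∅ | K=[arg :: addR]]
t=3: [C=5 | E=∅ | S=∅ | K=[fun :: addR]]
t=4: [C=w | E={w↦0} | S={0↦5} | K=[addR]]
t=5: [C=(let x = -3 in x) | E=∅ | S={0↦5} | K=[addL(5)]]
t=6: [C=-3 | E=∅ | S={0↦5} | K=[let x :: addL(5)]]
t=7: [C=x | E={x↦1} | S={0↦5, 1↦-3} | K=[addL(5)]]
→ final value 2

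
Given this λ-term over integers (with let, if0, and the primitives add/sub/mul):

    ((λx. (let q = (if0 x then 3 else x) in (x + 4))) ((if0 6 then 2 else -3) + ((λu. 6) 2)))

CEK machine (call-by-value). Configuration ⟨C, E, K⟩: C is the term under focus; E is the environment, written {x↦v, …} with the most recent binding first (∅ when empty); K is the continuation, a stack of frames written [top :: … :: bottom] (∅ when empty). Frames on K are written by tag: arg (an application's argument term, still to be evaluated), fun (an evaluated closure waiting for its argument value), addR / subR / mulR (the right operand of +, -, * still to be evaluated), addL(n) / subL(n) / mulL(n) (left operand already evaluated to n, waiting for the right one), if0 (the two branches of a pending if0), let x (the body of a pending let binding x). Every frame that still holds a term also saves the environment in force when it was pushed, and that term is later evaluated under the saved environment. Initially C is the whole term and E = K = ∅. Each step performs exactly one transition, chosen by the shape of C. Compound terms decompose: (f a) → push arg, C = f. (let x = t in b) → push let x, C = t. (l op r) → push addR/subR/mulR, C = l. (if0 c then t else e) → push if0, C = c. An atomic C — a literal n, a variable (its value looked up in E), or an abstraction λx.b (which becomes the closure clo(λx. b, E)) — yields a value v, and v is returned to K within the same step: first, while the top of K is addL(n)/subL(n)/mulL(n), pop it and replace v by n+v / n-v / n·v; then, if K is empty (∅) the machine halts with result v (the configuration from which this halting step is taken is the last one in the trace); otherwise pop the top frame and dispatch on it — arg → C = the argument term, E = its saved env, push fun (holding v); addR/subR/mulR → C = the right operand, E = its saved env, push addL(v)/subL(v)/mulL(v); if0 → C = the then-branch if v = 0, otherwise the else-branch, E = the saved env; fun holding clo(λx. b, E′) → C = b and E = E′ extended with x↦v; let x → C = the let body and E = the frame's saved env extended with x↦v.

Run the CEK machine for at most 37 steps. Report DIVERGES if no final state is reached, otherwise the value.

Answer: 7

Execution trace:
0. <C=((λx. (let q = (if0 x then 3 else x) in (x + 4))) ((if0 6 then 2 else -3) + ((λu. 6) 2))), E=∅, K=∅>
1. <C=(λx. (let q = (if0 x then 3 else x) in (x + 4))), E=∅, K=[arg]>
2. <C=((if0 6 then 2 else -3) + ((λu. 6) 2)), E=∅, K=[fun]>
3. <C=(if0 6 then 2 else -3), E=∅, K=[addR :: fun]>
4. <C=6, E=∅, K=[if0 :: addR :: fun]>
5. <C=-3, E=∅, K=[addR :: fun]>
6. <C=((λu. 6) 2), E=∅, K=[addL(-3) :: fun]>
7. <C=(λu. 6), E=∅, K=[arg :: addL(-3) :: fun]>
8. <C=2, E=∅, K=[fun :: addL(-3) :: fun]>
9. <C=6, E={u↦2}, K=[addL(-3) :: fun]>
10. <C=(let q = (if0 x then 3 else x) in (x + 4)), E={x↦3}, K=∅>
11. <C=(if0 x then 3 else x), E={x↦3}, K=[let q]>
12. <C=x, E={x↦3}, K=[if0 :: let q]>
13. <C=x, E={x↦3}, K=[let q]>
14. <C=(x + 4), E={q↦3, x↦3}, K=∅>
15. <C=x, E={q↦3, x↦3}, K=[addR]>
16. <C=4, E={q↦3, x↦3}, K=[addL(3)]>
→ final value 7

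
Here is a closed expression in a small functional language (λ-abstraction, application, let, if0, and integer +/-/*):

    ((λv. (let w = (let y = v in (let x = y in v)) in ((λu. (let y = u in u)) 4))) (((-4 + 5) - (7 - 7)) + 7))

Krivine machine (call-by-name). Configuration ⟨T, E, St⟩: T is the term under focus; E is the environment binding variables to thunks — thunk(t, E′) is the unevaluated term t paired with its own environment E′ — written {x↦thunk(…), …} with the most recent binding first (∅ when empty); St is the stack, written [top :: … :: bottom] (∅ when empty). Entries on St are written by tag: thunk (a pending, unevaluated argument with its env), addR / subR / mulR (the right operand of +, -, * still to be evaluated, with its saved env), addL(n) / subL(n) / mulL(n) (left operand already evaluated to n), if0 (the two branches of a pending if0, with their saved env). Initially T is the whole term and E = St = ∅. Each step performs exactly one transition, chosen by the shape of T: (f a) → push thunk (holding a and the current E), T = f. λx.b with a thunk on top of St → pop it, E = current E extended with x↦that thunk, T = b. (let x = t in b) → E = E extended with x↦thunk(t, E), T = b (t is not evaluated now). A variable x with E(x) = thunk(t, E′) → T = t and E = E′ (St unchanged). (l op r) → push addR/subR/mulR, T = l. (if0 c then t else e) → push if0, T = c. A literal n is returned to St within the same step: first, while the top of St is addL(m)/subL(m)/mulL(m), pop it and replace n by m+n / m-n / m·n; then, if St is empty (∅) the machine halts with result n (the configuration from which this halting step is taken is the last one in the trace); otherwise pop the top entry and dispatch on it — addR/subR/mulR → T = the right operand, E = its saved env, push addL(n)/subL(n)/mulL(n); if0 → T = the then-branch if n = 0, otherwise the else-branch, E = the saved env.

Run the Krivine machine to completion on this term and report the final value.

0. [T=((λv. (let w = (let y = v in (let x = y in v)) in ((λu. (let y = u in u)) 4))) (((-4 + 5) - (7 - 7)) + 7)) | E=∅ | St=∅]
1. [T=(λv. (let w = (let y = v in (let x = y in v)) in ((λu. (let y = u in u)) 4))) | E=∅ | St=[thunk]]
2. [T=(let w = (let y = v in (let x = y in v)) in ((λu. (let y = u in u)) 4)) | E={v↦thunk((((-4 + 5) - (7 - 7)) + 7), ∅)} | St=∅]
3. [T=((λu. (let y = u in u)) 4) | E={w↦thunk((let y = v in (let x = y in v)), {v↦thunk((((-4 + 5) - (7 - 7)) + 7), ∅)}), v↦thunk((((-4 + 5) - (7 - 7)) + 7), ∅)} | St=∅]
4. [T=(λu. (let y = u in u)) | E={w↦thunk((let y = v in (let x = y in v)), {v↦thunk((((-4 + 5) - (7 - 7)) + 7), ∅)}), v↦thunk((((-4 + 5) - (7 - 7)) + 7), ∅)} | St=[thunk]]
5. [T=(let y = u in u) | E={u↦thunk(4, {w↦thunk((let y = v in (let x = y in v)), {v↦thunk((((-4 + 5) - (7 - 7)) + 7), ∅)}), v↦thunk((((-4 + 5) - (7 - 7)) + 7), ∅)}), w↦thunk((let y = v in (let x = y in v)), {v↦thunk((((-4 + 5) - (7 - 7)) + 7), ∅)}), v↦thunk((((-4 + 5) - (7 - 7)) + 7), ∅)} | St=∅]
6. [T=u | E={y↦thunk(u, {u↦thunk(4, {w↦thunk((let y = v in (let x = y in v)), {v↦thunk((((-4 + 5) - (7 - 7)) + 7), ∅)}), v↦thunk((((-4 + 5) - (7 - 7)) + 7), ∅)}), w↦thunk((let y = v in (let x = y in v)), {v↦thunk((((-4 + 5) - (7 - 7)) + 7), ∅)}), v↦thunk((((-4 + 5) - (7 - 7)) + 7), ∅)}), u↦thunk(4, {w↦thunk((let y = v in (let x = y in v)), {v↦thunk((((-4 + 5) - (7 - 7)) + 7), ∅)}), v↦thunk((((-4 + 5) - (7 - 7)) + 7), ∅)}), w↦thunk((let y = v in (let x = y in v)), {v↦thunk((((-4 + 5) - (7 - 7)) + 7), ∅)}), v↦thunk((((-4 + 5) - (7 - 7)) + 7), ∅)} | St=∅]
7. [T=4 | E={w↦thunk((let y = v in (let x = y in v)), {v↦thunk((((-4 + 5) - (7 - 7)) + 7), ∅)}), v↦thunk((((-4 + 5) - (7 - 7)) + 7), ∅)} | St=∅]
→ final value 4

Answer: 4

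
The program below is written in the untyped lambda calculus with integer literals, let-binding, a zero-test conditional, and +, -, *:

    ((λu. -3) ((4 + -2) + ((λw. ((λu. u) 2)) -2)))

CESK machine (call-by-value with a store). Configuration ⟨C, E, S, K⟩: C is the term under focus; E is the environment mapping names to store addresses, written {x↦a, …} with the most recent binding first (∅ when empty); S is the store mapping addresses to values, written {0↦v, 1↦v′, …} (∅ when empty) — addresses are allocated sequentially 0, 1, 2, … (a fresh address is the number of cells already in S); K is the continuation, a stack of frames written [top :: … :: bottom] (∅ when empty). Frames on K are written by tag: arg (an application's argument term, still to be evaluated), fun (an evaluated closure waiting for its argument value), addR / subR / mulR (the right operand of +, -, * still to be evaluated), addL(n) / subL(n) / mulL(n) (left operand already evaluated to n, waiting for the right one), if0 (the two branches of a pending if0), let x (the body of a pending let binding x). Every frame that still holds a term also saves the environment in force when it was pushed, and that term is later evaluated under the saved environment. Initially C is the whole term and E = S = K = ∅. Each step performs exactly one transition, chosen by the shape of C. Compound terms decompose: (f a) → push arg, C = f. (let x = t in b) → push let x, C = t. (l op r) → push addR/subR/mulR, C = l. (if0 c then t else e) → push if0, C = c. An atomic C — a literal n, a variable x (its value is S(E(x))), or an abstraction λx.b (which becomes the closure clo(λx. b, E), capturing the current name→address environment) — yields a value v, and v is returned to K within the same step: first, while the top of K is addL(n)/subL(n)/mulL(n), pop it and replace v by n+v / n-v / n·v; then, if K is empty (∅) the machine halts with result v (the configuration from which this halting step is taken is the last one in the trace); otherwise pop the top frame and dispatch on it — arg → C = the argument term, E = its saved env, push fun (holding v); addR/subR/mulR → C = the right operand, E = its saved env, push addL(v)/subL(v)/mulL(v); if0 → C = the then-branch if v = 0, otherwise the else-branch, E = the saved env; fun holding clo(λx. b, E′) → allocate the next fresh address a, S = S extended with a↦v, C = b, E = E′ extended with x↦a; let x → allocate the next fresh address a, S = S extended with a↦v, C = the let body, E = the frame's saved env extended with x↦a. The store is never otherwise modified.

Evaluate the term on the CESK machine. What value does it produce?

[0] ⟨C=((λu. -3) ((4 + -2) + ((λw. ((λu. u) 2)) -2))); E=∅; S=∅; K=∅⟩
[1] ⟨C=(λu. -3); E=∅; S=∅; K=[arg]⟩
[2] ⟨C=((4 + -2) + ((λw. ((λu. u) 2)) -2)); E=∅; S=∅; K=[fun]⟩
[3] ⟨C=(4 + -2); E=∅; S=∅; K=[addR :: fun]⟩
[4] ⟨C=4; E=∅; S=∅; K=[addR :: addR :: fun]⟩
[5] ⟨C=-2; E=∅; S=∅; K=[addL(4) :: addR :: fun]⟩
[6] ⟨C=((λw. ((λu. u) 2)) -2); E=∅; S=∅; K=[addL(2) :: fun]⟩
[7] ⟨C=(λw. ((λu. u) 2)); E=∅; S=∅; K=[arg :: addL(2) :: fun]⟩
[8] ⟨C=-2; E=∅; S=∅; K=[fun :: addL(2) :: fun]⟩
[9] ⟨C=((λu. u) 2); E={w↦0}; S={0↦-2}; K=[addL(2) :: fun]⟩
[10] ⟨C=(λu. u); E={w↦0}; S={0↦-2}; K=[arg :: addL(2) :: fun]⟩
[11] ⟨C=2; E={w↦0}; S={0↦-2}; K=[fun :: addL(2) :: fun]⟩
[12] ⟨C=u; E={u↦1, w↦0}; S={0↦-2, 1↦2}; K=[addL(2) :: fun]⟩
[13] ⟨C=-3; E={u↦2}; S={0↦-2, 1↦2, 2↦4}; K=∅⟩
→ final value -3

Answer: -3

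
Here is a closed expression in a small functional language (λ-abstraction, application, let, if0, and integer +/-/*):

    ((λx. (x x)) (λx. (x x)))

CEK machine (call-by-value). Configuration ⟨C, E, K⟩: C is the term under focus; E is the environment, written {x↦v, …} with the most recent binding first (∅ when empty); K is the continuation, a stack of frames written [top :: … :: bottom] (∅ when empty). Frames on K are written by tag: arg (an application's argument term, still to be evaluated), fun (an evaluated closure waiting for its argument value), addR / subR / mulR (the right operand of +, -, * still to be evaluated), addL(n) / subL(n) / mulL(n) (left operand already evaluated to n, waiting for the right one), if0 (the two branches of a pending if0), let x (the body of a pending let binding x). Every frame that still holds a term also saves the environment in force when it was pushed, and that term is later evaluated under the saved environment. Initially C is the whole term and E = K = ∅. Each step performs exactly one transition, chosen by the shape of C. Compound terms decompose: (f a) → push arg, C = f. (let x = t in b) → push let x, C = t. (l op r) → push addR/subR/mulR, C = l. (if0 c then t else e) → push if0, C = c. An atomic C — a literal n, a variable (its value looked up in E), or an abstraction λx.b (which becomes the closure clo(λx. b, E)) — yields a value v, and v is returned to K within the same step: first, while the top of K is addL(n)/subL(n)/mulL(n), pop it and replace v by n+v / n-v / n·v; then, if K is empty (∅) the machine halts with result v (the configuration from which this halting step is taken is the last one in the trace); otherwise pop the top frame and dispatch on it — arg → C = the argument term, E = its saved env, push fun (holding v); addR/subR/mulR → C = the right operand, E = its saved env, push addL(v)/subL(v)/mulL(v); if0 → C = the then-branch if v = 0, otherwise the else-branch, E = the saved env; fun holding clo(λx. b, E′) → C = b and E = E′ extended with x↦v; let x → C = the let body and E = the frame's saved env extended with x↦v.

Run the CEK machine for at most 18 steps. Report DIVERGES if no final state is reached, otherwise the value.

Answer: DIVERGES (no final state within 18 steps)

Derivation:
t=0: ⟨C=((λx. (x x)) (λx. (x x))); E=∅; K=∅⟩
t=1: ⟨C=(λx. (x x)); E=∅; K=[arg]⟩
t=2: ⟨C=(λx. (x x)); E=∅; K=[fun]⟩
t=3: ⟨C=(x x); E={x↦clo(λx. (x x), ∅)}; K=∅⟩
t=4: ⟨C=x; E={x↦clo(λx. (x x), ∅)}; K=[arg]⟩
t=5: ⟨C=x; E={x↦clo(λx. (x x), ∅)}; K=[fun]⟩
… configuration repeats with period 3 (steps 3–5 recur indefinitely) …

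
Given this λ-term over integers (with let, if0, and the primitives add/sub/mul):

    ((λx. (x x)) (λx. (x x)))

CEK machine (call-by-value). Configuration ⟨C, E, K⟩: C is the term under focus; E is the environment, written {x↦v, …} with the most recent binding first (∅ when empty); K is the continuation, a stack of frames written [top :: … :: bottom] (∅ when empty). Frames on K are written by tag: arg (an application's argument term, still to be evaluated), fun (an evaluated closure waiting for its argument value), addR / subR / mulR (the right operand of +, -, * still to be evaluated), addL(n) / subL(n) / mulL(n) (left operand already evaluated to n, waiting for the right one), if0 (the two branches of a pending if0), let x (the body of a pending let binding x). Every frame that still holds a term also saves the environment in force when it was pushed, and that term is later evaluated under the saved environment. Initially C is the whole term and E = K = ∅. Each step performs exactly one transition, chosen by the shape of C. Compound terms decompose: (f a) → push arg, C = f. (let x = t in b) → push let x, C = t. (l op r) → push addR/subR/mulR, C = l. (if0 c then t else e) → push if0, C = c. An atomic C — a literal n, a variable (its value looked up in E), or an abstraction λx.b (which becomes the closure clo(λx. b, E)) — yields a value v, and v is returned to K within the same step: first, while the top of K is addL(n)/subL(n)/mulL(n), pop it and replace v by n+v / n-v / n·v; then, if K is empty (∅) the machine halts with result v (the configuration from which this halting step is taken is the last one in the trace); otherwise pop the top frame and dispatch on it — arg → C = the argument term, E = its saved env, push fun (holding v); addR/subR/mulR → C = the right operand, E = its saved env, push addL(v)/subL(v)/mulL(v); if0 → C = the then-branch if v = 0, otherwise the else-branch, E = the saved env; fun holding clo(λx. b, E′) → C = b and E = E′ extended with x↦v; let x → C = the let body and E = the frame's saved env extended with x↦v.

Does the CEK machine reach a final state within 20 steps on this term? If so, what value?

Answer: DIVERGES (no final state within 20 steps)

Machine steps:
[0] ⟨C=((λx. (x x)) (λx. (x x))); E=∅; K=∅⟩
[1] ⟨C=(λx. (x x)); E=∅; K=[arg]⟩
[2] ⟨C=(λx. (x x)); E=∅; K=[fun]⟩
[3] ⟨C=(x x); E={x↦clo(λx. (x x), ∅)}; K=∅⟩
[4] ⟨C=x; E={x↦clo(λx. (x x), ∅)}; K=[arg]⟩
[5] ⟨C=x; E={x↦clo(λx. (x x), ∅)}; K=[fun]⟩
… configuration repeats with period 3 (steps 3–5 recur indefinitely) …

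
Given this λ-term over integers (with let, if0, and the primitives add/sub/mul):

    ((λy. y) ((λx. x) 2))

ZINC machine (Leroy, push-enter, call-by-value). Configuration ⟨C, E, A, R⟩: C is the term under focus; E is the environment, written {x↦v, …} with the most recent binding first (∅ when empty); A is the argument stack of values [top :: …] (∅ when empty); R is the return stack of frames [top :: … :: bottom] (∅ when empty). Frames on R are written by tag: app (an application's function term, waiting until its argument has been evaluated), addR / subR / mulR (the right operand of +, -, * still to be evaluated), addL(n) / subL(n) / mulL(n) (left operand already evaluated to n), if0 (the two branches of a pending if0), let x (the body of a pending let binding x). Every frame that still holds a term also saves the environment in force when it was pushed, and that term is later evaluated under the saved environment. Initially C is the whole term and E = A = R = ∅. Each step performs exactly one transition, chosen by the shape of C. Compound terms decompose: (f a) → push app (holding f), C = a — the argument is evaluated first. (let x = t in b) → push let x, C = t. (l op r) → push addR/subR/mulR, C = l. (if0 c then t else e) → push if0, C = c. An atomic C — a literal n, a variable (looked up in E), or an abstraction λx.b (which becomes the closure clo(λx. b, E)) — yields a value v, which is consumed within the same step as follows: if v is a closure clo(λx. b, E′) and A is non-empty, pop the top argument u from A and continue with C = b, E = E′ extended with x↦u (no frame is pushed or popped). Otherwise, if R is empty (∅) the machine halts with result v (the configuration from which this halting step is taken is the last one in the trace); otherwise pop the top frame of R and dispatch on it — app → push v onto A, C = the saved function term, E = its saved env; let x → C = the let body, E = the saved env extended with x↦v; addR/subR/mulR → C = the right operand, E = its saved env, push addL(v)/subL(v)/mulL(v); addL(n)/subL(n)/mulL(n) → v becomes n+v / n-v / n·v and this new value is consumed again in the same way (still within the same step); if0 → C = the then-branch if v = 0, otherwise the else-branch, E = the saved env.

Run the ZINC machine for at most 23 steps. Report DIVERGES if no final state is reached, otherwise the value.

t=0: <C=((λy. y) ((λx. x) 2)), E=∅, A=∅, R=∅>
t=1: <C=((λx. x) 2), E=∅, A=∅, R=[app]>
t=2: <C=2, E=∅, A=∅, R=[app :: app]>
t=3: <C=(λx. x), E=∅, A=[2], R=[app]>
t=4: <C=x, E={x↦2}, A=∅, R=[app]>
t=5: <C=(λy. y), E=∅, A=[2], R=∅>
t=6: <C=y, E={y↦2}, A=∅, R=∅>
→ final value 2

Answer: 2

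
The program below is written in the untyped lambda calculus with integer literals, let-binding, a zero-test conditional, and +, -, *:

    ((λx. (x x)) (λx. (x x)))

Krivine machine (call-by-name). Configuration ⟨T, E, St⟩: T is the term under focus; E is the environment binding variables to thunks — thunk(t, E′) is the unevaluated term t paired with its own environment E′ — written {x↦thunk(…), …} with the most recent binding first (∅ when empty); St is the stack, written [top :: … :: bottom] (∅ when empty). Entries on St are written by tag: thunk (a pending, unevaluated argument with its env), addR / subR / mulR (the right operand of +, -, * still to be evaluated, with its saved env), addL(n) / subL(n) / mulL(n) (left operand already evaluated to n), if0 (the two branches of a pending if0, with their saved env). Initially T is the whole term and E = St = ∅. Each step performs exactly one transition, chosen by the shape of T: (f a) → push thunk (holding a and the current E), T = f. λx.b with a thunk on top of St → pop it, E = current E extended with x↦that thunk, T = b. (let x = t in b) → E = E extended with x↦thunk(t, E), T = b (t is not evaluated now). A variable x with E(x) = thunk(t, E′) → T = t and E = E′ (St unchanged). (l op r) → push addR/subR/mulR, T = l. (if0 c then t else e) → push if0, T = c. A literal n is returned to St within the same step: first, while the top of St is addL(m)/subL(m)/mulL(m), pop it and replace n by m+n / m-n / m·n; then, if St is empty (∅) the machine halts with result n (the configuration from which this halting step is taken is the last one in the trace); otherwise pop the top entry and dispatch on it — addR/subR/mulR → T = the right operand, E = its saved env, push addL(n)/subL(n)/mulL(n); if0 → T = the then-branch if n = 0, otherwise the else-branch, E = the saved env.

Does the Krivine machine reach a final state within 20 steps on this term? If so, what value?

t=0: <T=((λx. (x x)) (λx. (x x))), E=∅, St=∅>
t=1: <T=(λx. (x x)), E=∅, St=[thunk]>
t=2: <T=(x x), E={x↦thunk((λx. (x x)), ∅)}, St=∅>
t=3: <T=x, E={x↦thunk((λx. (x x)), ∅)}, St=[thunk]>
t=4: <T=(λx. (x x)), E=∅, St=[thunk]>
t=5: <T=(x x), E={x↦thunk(x, {x↦thunk((λx. (x x)), ∅)})}, St=∅>
t=6: <T=x, E={x↦thunk(x, {x↦thunk((λx. (x x)), ∅)})}, St=[thunk]>
t=7: <T=x, E={x↦thunk((λx. (x x)), ∅)}, St=[thunk]>
t=8: <T=(λx. (x x)), E=∅, St=[thunk]>
t=9: <T=(x x), E={x↦thunk(x, {x↦thunk(x, {x↦thunk((λx. (x x)), ∅)})})}, St=∅>
t=10: <T=x, E={x↦thunk(x, {x↦thunk(x, {x↦thunk((λx. (x x)), ∅)})})}, St=[thunk]>
t=11: <T=x, E={x↦thunk(x, {x↦thunk((λx. (x x)), ∅)})}, St=[thunk]>
t=12: <T=x, E={x↦thunk((λx. (x x)), ∅)}, St=[thunk]>
t=13: <T=(λx. (x x)), E=∅, St=[thunk]>
t=14: <T=(x x), E={x↦thunk(x, {x↦thunk(x, {x↦thunk(x, {x↦thunk((λx. (x x)), ∅)})})})}, St=∅>
t=15: <T=x, E={x↦thunk(x, {x↦thunk(x, {x↦thunk(x, {x↦thunk((λx. (x x)), ∅)})})})}, St=[thunk]>
t=16: <T=x, E={x↦thunk(x, {x↦thunk(x, {x↦thunk((λx. (x x)), ∅)})})}, St=[thunk]>
t=17: <T=x, E={x↦thunk(x, {x↦thunk((λx. (x x)), ∅)})}, St=[thunk]>
t=18: <T=x, E={x↦thunk((λx. (x x)), ∅)}, St=[thunk]>
t=19: <T=(λx. (x x)), E=∅, St=[thunk]>
t=20: <T=(x x), E={x↦thunk(x, {x↦thunk(x, {x↦thunk(x, {x↦thunk(x, {x↦thunk((λx. (x x)), ∅)})})})})}, St=∅>
→ 20 transitions taken and the configuration is still not final: no result within 20 steps

Answer: DIVERGES (no final state within 20 steps)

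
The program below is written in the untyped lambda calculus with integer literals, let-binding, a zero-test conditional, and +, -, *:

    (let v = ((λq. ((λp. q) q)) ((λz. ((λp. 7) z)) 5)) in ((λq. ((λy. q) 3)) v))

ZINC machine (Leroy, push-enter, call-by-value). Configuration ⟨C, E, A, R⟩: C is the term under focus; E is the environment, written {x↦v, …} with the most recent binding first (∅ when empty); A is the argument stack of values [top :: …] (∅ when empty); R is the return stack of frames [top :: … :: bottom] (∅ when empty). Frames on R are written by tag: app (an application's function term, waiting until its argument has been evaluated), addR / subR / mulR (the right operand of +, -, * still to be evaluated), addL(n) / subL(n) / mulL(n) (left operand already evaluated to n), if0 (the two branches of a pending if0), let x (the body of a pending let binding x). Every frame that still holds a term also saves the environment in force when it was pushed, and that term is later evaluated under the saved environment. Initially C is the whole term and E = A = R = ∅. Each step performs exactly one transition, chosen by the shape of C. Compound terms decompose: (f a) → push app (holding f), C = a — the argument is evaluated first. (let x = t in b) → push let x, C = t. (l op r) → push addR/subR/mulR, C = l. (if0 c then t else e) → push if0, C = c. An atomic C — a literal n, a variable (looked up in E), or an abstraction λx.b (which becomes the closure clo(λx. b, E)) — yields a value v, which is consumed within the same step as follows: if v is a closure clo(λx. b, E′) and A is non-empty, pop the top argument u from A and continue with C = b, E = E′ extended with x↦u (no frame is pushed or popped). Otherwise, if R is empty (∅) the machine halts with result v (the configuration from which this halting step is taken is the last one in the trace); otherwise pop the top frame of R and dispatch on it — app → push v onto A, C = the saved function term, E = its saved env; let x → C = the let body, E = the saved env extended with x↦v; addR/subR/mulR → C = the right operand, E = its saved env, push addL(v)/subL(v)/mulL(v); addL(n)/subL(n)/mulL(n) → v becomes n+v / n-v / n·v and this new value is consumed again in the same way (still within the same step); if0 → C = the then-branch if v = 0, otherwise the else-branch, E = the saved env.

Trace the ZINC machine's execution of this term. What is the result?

0. <C=(let v = ((λq. ((λp. q) q)) ((λz. ((λp. 7) z)) 5)) in ((λq. ((λy. q) 3)) v)), E=∅, A=∅, R=∅>
1. <C=((λq. ((λp. q) q)) ((λz. ((λp. 7) z)) 5)), E=∅, A=∅, R=[let v]>
2. <C=((λz. ((λp. 7) z)) 5), E=∅, A=∅, R=[app :: let v]>
3. <C=5, E=∅, A=∅, R=[app :: app :: let v]>
4. <C=(λz. ((λp. 7) z)), E=∅, A=[5], R=[app :: let v]>
5. <C=((λp. 7) z), E={z↦5}, A=∅, R=[app :: let v]>
6. <C=z, E={z↦5}, A=∅, R=[app :: app :: let v]>
7. <C=(λp. 7), E={z↦5}, A=[5], R=[app :: let v]>
8. <C=7, E={p↦5, z↦5}, A=∅, R=[app :: let v]>
9. <C=(λq. ((λp. q) q)), E=∅, A=[7], R=[let v]>
10. <C=((λp. q) q), E={q↦7}, A=∅, R=[let v]>
11. <C=q, E={q↦7}, A=∅, R=[app :: let v]>
12. <C=(λp. q), E={q↦7}, A=[7], R=[let v]>
13. <C=q, E={p↦7, q↦7}, A=∅, R=[let v]>
14. <C=((λq. ((λy. q) 3)) v), E={v↦7}, A=∅, R=∅>
15. <C=v, E={v↦7}, A=∅, R=[app]>
16. <C=(λq. ((λy. q) 3)), E={v↦7}, A=[7], R=∅>
17. <C=((λy. q) 3), E={q↦7, v↦7}, A=∅, R=∅>
18. <C=3, E={q↦7, v↦7}, A=∅, R=[app]>
19. <C=(λy. q), E={q↦7, v↦7}, A=[3], R=∅>
20. <C=q, E={y↦3, q↦7, v↦7}, A=∅, R=∅>
→ final value 7

Answer: 7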